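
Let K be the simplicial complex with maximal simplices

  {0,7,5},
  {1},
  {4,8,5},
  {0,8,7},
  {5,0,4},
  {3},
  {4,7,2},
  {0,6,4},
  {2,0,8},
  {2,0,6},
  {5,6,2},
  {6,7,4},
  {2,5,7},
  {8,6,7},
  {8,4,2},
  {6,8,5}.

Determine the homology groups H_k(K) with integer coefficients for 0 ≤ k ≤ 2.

H_0 ≅ Z^3,  H_1 ≅ Z^2,  H_2 ≅ Z.

Order the vertices as 0 < 1 < 2 < 3 < 4 < 5 < 6 < 7 < 8. Listing each simplex with vertices in this order, K has dimension 2 with simplices:

  0-simplices (9): [0], [1], [2], [3], [4], [5], [6], [7], [8]
  1-simplices (21): [0,2], [0,4], [0,5], [0,6], [0,7], [0,8], [2,4], [2,5], [2,6], [2,7], [2,8], [4,5], [4,6], [4,7], [4,8], [5,6], [5,7], [5,8], [6,7], [6,8], [7,8]
  2-simplices (14): [0,2,6], [0,2,8], [0,4,5], [0,4,6], [0,5,7], [0,7,8], [2,4,7], [2,4,8], [2,5,6], [2,5,7], [4,5,8], [4,6,7], [5,6,8], [6,7,8]

Hence C_0 ≅ Z^9, C_1 ≅ Z^21, C_2 ≅ Z^14.

Boundary ∂_1: C_1 → C_0 maps an edge to its endpoints' difference, ∂[p,q] = q − p. For instance
  ∂[2,8] = [8] − [2].
The resulting 9×21 matrix has rank 6, and its Smith normal form has invariant factors (1,1,1,1,1,1).

Boundary ∂_2: C_2 → C_1 sends each 2-simplex [p,q,r] to [q,r] − [p,r] + [p,q]. For instance
  ∂[0,4,6] = [4,6] − [0,6] + [0,4],
  ∂[0,2,8] = [2,8] − [0,8] + [0,2].
This gives a 21×14 integer matrix of rank 13; reducing to Smith normal form yields diagonal entries (1,1,1,1,1,1,1,1,1,1,1,1,1).

Now H_k = ker ∂_k / im ∂_{k+1}, so:

  H_0: rank C_0 − rank ∂_1 = 9 − 6 = 3, and the invariant factors of ∂_1 are all 1, so H_0 ≅ Z^3.
  H_1: rank ker ∂_1 − rank ∂_2 = (21 − 6) − 13 = 2, and the invariant factors of ∂_2 are all 1, so H_1 ≅ Z^2.
  H_2: rank ker ∂_2 − rank ∂_3 = (14 − 13) − 0 = 1, and there is no ∂_3, so H_2 ≅ Z.

As a check, the Euler characteristic is 9 − 21 + 14 = 2, which agrees with 3 − 2 + 1 = 2.
(K is a triangulation of the disjoint union of a set of 2 points and the torus T^2.)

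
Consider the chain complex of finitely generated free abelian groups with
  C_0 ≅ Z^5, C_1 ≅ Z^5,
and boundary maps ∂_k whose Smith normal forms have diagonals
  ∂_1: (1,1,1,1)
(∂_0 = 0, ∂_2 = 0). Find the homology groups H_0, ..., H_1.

H_0 = Z,  H_1 = Z.

H_0: b_0 = 5 − 0 − 4 = 1; torsion from ∂_1 factors > 1: none. So H_0 = Z.
H_1: b_1 = 5 − 4 − 0 = 1; torsion from ∂_2 factors > 1: none. So H_1 = Z.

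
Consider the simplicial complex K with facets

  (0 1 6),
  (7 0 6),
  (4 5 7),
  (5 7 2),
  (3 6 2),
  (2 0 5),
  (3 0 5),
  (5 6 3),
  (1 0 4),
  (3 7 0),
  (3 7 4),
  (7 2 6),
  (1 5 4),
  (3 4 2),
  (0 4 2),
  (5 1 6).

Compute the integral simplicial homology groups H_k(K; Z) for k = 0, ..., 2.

H_0 ≅ Z,  H_1 ≅ Z^2,  H_2 ≅ Z.

We work with the vertex ordering 0 < 1 < 2 < 3 < 4 < 5 < 6 < 7. The simplices of K, each written with vertices in increasing order, are:

  0-simplices (8): [0], [1], [2], [3], [4], [5], [6], [7]
  1-simplices (24): (24 of them)
  2-simplices (16): [0,1,4], [0,1,6], [0,2,4], [0,2,5], [0,3,5], [0,3,7], [0,6,7], [1,4,5], [1,5,6], [2,3,4], [2,3,6], [2,5,7], [2,6,7], [3,4,7], [3,5,6], [4,5,7]

giving chain groups C_0 ≅ Z^8, C_1 ≅ Z^24, C_2 ≅ Z^16.

Boundary ∂_1: C_1 → C_0 is given by ∂[p,q] = [q] − [p]. For instance
  ∂[1,6] = [6] − [1].
The 8×24 boundary matrix has rank 7 and Smith normal form diag(1,1,1,1,1,1,1).

Boundary ∂_2: C_2 → C_1 maps a triangle to the signed sum of its edges. For instance
  ∂[0,2,5] = [2,5] − [0,5] + [0,2],
  ∂[1,4,5] = [4,5] − [1,5] + [1,4].
The 24×16 boundary matrix has rank 15 and Smith normal form diag(1,1,1,1,1,1,1,1,1,1,1,1,1,1,1).

Reading off H_k = ker ∂_k / im ∂_{k+1}:

  H_0: rank C_0 − rank ∂_1 = 8 − 7 = 1, and the invariant factors of ∂_1 are all 1, so H_0 ≅ Z.
  H_1: rank ker ∂_1 − rank ∂_2 = (24 − 7) − 15 = 2, and the invariant factors of ∂_2 are all 1, so H_1 ≅ Z^2.
  H_2: rank ker ∂_2 − rank ∂_3 = (16 − 15) − 0 = 1, and there is no ∂_3, so H_2 ≅ Z.

(K is a triangulation of the torus T^2.)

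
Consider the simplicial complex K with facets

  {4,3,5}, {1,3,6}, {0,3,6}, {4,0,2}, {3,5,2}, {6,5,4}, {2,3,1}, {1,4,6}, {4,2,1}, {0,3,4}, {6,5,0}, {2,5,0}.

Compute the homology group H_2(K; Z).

H_2 = 0.

Fix the vertex order 0 < 1 < 2 < 3 < 4 < 5 < 6 and write every simplex with vertices in increasing order. Then dim K = 2 and the simplices of K are:

  0-simplices (7): [0], [1], [2], [3], [4], [5], [6]
  1-simplices (18): [0,2], [0,3], [0,4], [0,5], [0,6], [1,2], [1,3], [1,4], [1,6], [2,3], [2,4], [2,5], [3,4], [3,5], [3,6], [4,5], [4,6], [5,6]
  2-simplices (12): [0,2,4], [0,2,5], [0,3,4], [0,3,6], [0,5,6], [1,2,3], [1,2,4], [1,3,6], [1,4,6], [2,3,5], [3,4,5], [4,5,6]

so the chain groups are C_0 ≅ Z^7, C_1 ≅ Z^18, C_2 ≅ Z^12.

Boundary ∂_1: C_1 → C_0 maps an edge to its endpoints' difference, ∂[p,q] = q − p. For instance
  ∂[3,6] = [6] − [3].
The 7×18 boundary matrix has rank 6 and Smith normal form diag(1,1,1,1,1,1).

Boundary ∂_2: C_2 → C_1 sends each 2-simplex [p,q,r] to [q,r] − [p,r] + [p,q]. For instance
  ∂[0,2,4] = [2,4] − [0,4] + [0,2],
  ∂[1,2,4] = [2,4] − [1,4] + [1,2].
This gives a 18×12 integer matrix of rank 12; reducing to Smith normal form yields diagonal entries (1,1,1,1,1,1,1,1,1,1,1,2).

Reading off H_k = ker ∂_k / im ∂_{k+1}:

  H_2: rank ker ∂_2 − rank ∂_3 = (12 − 12) − 0 = 0, and there is no ∂_3, so H_2 ≅ 0.

(K is a triangulation of the real projective plane RP^2.)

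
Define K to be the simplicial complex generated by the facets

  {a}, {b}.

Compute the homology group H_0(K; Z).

H_0 ≅ Z^2.

Order the vertices as a < b. Listing each simplex with vertices in this order, K has dimension 0 with simplices:

  0-simplices (2): a, b

so the chain groups are C_0 ≅ Z^2.

Computing H_k = (kernel of ∂_k) / (image of ∂_{k+1}):

  H_0: rank C_0 − rank ∂_1 = 2 − 0 = 2, and there is no ∂_1, so H_0 = Z^2.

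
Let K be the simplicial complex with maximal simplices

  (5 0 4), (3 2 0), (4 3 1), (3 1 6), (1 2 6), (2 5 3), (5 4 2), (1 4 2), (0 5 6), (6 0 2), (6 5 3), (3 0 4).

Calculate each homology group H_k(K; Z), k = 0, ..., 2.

H_0 = Z,  H_1 = Z/2Z,  H_2 = 0.

Order the vertices as 0 < 1 < 2 < 3 < 4 < 5 < 6. Listing each simplex with vertices in this order, K has dimension 2 with simplices:

  0-simplices (7): [0], [1], [2], [3], [4], [5], [6]
  1-simplices (18): [0,2], [0,3], [0,4], [0,5], [0,6], [1,2], [1,3], [1,4], [1,6], [2,3], [2,4], [2,5], [2,6], [3,4], [3,5], [3,6], [4,5], [5,6]
  2-simplices (12): [0,2,3], [0,2,6], [0,3,4], [0,4,5], [0,5,6], [1,2,4], [1,2,6], [1,3,4], [1,3,6], [2,3,5], [2,4,5], [3,5,6]

giving chain groups C_0 ≅ Z^7, C_1 ≅ Z^18, C_2 ≅ Z^12.

∂_1: C_1 → C_0 sends each edge [p,q] (with p < q) to q − p. For instance
  ∂[2,3] = [3] − [2].
The 7×18 boundary matrix has rank 6 and Smith normal form diag(1,1,1,1,1,1).

∂_2: C_2 → C_1 sends each 2-simplex [p,q,r] to [q,r] − [p,r] + [p,q]. For instance
  ∂[1,2,4] = [2,4] − [1,4] + [1,2],
  ∂[0,2,3] = [2,3] − [0,3] + [0,2].
As a 18×12 matrix over Z this has rank 12, with invariant factors (1,1,1,1,1,1,1,1,1,1,1,2).

Reading off H_k = ker ∂_k / im ∂_{k+1}:

  H_0: rank C_0 − rank ∂_1 = 7 − 6 = 1, and the invariant factors of ∂_1 are all 1, so H_0 ≅ Z.
  H_1: rank ker ∂_1 − rank ∂_2 = (18 − 6) − 12 = 0, and ∂_2 has invariant factor 2 > 1, so H_1 ≅ Z/2Z.
  H_2: rank ker ∂_2 − rank ∂_3 = (12 − 12) − 0 = 0, and there is no ∂_3, so H_2 ≅ 0.

As a check, the Euler characteristic is 7 − 18 + 12 = 1, which agrees with 1 − 0 + 0 = 1.
(K is a triangulation of the real projective plane RP^2.)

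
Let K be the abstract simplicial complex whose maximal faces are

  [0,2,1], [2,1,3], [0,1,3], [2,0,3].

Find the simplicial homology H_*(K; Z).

Fix the vertex order 0 < 1 < 2 < 3 and write every simplex with vertices in increasing order. Then dim K = 2 and the simplices of K are:

  0-simplices (4): [0], [1], [2], [3]
  1-simplices (6): [0,1], [0,2], [0,3], [1,2], [1,3], [2,3]
  2-simplices (4): [0,1,2], [0,1,3], [0,2,3], [1,2,3]

giving chain groups C_0 ≅ Z^4, C_1 ≅ Z^6, C_2 ≅ Z^4.

Boundary ∂_1: C_1 → C_0 is given by ∂[p,q] = [q] − [p].
As a 4×6 matrix over Z this has rank 3, with invariant factors (1,1,1).

Boundary ∂_2: C_2 → C_1 maps a triangle to the signed sum of its edges. For instance
  ∂[0,1,2] = [1,2] − [0,2] + [0,1],
  ∂[1,2,3] = [2,3] − [1,3] + [1,2].
The resulting 6×4 matrix has rank 3, and its Smith normal form has invariant factors (1,1,1).

From H_k ≅ ker(∂_k) / im(∂_{k+1}) we obtain:

  H_0: rank C_0 − rank ∂_1 = 4 − 3 = 1, and the invariant factors of ∂_1 are all 1, so H_0 ≅ Z.
  H_1: rank ker ∂_1 − rank ∂_2 = (6 − 3) − 3 = 0, and the invariant factors of ∂_2 are all 1, so H_1 ≅ 0.
  H_2: rank ker ∂_2 − rank ∂_3 = (4 − 3) − 0 = 1, and there is no ∂_3, so H_2 ≅ Z.

H_0 ≅ Z,  H_1 = 0,  H_2 ≅ Z.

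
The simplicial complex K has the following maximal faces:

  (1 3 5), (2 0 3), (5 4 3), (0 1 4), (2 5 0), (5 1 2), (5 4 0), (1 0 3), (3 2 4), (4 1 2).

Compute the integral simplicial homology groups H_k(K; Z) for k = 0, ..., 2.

H_0 ≅ Z,  H_1 ≅ Z/2,  H_2 = 0.

Fix the vertex order 0 < 1 < 2 < 3 < 4 < 5 and write every simplex with vertices in increasing order. Then dim K = 2 and the simplices of K are:

  0-simplices (6): [0], [1], [2], [3], [4], [5]
  1-simplices (15): [0,1], [0,2], [0,3], [0,4], [0,5], [1,2], [1,3], [1,4], [1,5], [2,3], [2,4], [2,5], [3,4], [3,5], [4,5]
  2-simplices (10): [0,1,3], [0,1,4], [0,2,3], [0,2,5], [0,4,5], [1,2,4], [1,2,5], [1,3,5], [2,3,4], [3,4,5]

giving chain groups C_0 ≅ Z^6, C_1 ≅ Z^15, C_2 ≅ Z^10.

Boundary ∂_1: C_1 → C_0 maps an edge to its endpoints' difference, ∂[p,q] = q − p. For instance
  ∂[1,4] = [4] − [1].
As a 6×15 matrix over Z this has rank 5, with invariant factors (1,1,1,1,1).

∂_2: C_2 → C_1 maps a triangle to the signed sum of its edges. For instance
  ∂[1,2,4] = [2,4] − [1,4] + [1,2],
  ∂[0,1,4] = [1,4] − [0,4] + [0,1].
The resulting 15×10 matrix has rank 10, and its Smith normal form has invariant factors (1,1,1,1,1,1,1,1,1,2).

Computing H_k = (kernel of ∂_k) / (image of ∂_{k+1}):

  H_0: rank C_0 − rank ∂_1 = 6 − 5 = 1, and the invariant factors of ∂_1 are all 1, so H_0 ≅ Z.
  H_1: rank ker ∂_1 − rank ∂_2 = (15 − 5) − 10 = 0, and ∂_2 has invariant factor 2 > 1, so H_1 ≅ Z/2.
  H_2: rank ker ∂_2 − rank ∂_3 = (10 − 10) − 0 = 0, and there is no ∂_3, so H_2 ≅ 0.

(K is a triangulation of the real projective plane RP^2.)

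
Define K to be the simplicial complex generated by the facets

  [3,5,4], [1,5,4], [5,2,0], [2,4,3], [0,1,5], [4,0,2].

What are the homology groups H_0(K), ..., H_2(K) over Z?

H_0 ≅ Z,  H_1 ≅ Z,  H_2 = 0.

K has 6 vertices, 12 edges, 6 triangles.
rank ∂_0 = 0, rank ∂_1 = 5 ⇒ b_0 = 6 − 0 − 5 = 1; all invariant factors of ∂_1 are 1 so no torsion. So H_0 = Z.
rank ∂_1 = 5, rank ∂_2 = 6 ⇒ b_1 = 12 − 5 − 6 = 1; all invariant factors of ∂_2 are 1 so no torsion. So H_1 = Z.
rank ∂_2 = 6, rank ∂_3 = 0 ⇒ b_2 = 6 − 6 − 0 = 0. So H_2 = 0.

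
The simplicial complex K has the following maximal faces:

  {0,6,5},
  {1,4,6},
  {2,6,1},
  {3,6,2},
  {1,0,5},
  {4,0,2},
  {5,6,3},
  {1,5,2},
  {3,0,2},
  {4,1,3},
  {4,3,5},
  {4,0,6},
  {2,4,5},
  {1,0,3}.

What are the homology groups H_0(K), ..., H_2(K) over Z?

Fix the vertex order 0 < 1 < 2 < 3 < 4 < 5 < 6 and write every simplex with vertices in increasing order. Then dim K = 2 and the simplices of K are:

  0-simplices (7): [0], [1], [2], [3], [4], [5], [6]
  1-simplices (21): [0,1], [0,2], [0,3], [0,4], [0,5], [0,6], [1,2], [1,3], [1,4], [1,5], [1,6], [2,3], [2,4], [2,5], [2,6], [3,4], [3,5], [3,6], [4,5], [4,6], [5,6]
  2-simplices (14): [0,1,3], [0,1,5], [0,2,3], [0,2,4], [0,4,6], [0,5,6], [1,2,5], [1,2,6], [1,3,4], [1,4,6], [2,3,6], [2,4,5], [3,4,5], [3,5,6]

giving chain groups C_0 ≅ Z^7, C_1 ≅ Z^21, C_2 ≅ Z^14.

The boundary map ∂_1: C_1 → C_0 sends each edge [p,q] (with p < q) to q − p. For instance
  ∂[2,4] = [4] − [2].
The resulting 7×21 matrix has rank 6, and its Smith normal form has invariant factors (1,1,1,1,1,1).

The boundary map ∂_2: C_2 → C_1 sends each 2-simplex [p,q,r] to [q,r] − [p,r] + [p,q]. For instance
  ∂[0,1,3] = [1,3] − [0,3] + [0,1],
  ∂[1,4,6] = [4,6] − [1,6] + [1,4].
The 21×14 boundary matrix has rank 13 and Smith normal form diag(1,1,1,1,1,1,1,1,1,1,1,1,1).

Computing H_k = (kernel of ∂_k) / (image of ∂_{k+1}):

  H_0: rank C_0 − rank ∂_1 = 7 − 6 = 1, and the invariant factors of ∂_1 are all 1, so H_0 ≅ Z.
  H_1: rank ker ∂_1 − rank ∂_2 = (21 − 6) − 13 = 2, and the invariant factors of ∂_2 are all 1, so H_1 ≅ Z^2.
  H_2: rank ker ∂_2 − rank ∂_3 = (14 − 13) − 0 = 1, and there is no ∂_3, so H_2 ≅ Z.

(K is a triangulation of the torus T^2.)

H_0 ≅ Z,  H_1 ≅ Z^2,  H_2 ≅ Z.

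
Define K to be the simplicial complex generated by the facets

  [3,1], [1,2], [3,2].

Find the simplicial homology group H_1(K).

H_1 = Z.

Order the vertices as 1 < 2 < 3. Listing each simplex with vertices in this order, K has dimension 1 with simplices:

  0-simplices (3): [1], [2], [3]
  1-simplices (3): [1,2], [1,3], [2,3]

giving chain groups C_0 ≅ Z^3, C_1 ≅ Z^3.

∂_1: C_1 → C_0 sends each edge [p,q] (with p < q) to q − p.
As a 3×3 matrix over Z this has rank 2, with invariant factors (1,1).

From H_k ≅ ker(∂_k) / im(∂_{k+1}) we obtain:

  H_1: rank ker ∂_1 − rank ∂_2 = (3 − 2) − 0 = 1, and there is no ∂_2, so H_1 = Z.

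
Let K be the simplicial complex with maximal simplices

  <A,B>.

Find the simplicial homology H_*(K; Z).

We work with the vertex ordering A < B. The simplices of K, each written with vertices in increasing order, are:

  0-simplices (2): A, B
  1-simplices (1): AB

giving chain groups C_0 ≅ Z^2, C_1 ≅ Z^1.

Boundary ∂_1: C_1 → C_0 sends each edge [p,q] (with p < q) to q − p.
The resulting 2×1 matrix has rank 1, and its Smith normal form has invariant factors (1).

Now H_k = ker ∂_k / im ∂_{k+1}, so:

  H_0: rank C_0 − rank ∂_1 = 2 − 1 = 1, and the invariant factors of ∂_1 are all 1, so H_0 = Z.
  H_1: rank ker ∂_1 − rank ∂_2 = (1 − 1) − 0 = 0, and there is no ∂_2, so H_1 = 0.

H_0 = Z,  H_1 = 0.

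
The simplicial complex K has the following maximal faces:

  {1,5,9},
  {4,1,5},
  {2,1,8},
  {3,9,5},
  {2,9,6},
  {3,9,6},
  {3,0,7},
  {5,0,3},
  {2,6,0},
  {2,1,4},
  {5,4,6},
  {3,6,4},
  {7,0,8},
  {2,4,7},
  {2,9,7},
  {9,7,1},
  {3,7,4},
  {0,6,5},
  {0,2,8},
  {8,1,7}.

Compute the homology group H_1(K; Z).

Fix the vertex order 0 < 1 < 2 < 3 < 4 < 5 < 6 < 7 < 8 < 9 and write every simplex with vertices in increasing order. Then dim K = 2 and the simplices of K are:

  0-simplices (10): [0], [1], [2], [3], [4], [5], [6], [7], [8], [9]
  1-simplices (30): (30 of them)
  2-simplices (20): (20 of them)

giving chain groups C_0 ≅ Z^10, C_1 ≅ Z^30, C_2 ≅ Z^20.

∂_1: C_1 → C_0 maps an edge to its endpoints' difference, ∂[p,q] = q − p. For instance
  ∂[4,5] = [5] − [4].
The 10×30 boundary matrix has rank 9 and Smith normal form diag(1,1,1,1,1,1,1,1,1).

Boundary ∂_2: C_2 → C_1 acts by ∂[p,q,r] = [q,r] − [p,r] + [p,q]. For instance
  ∂[3,5,9] = [5,9] − [3,9] + [3,5],
  ∂[1,5,9] = [5,9] − [1,9] + [1,5].
As a 30×20 matrix over Z this has rank 20, with invariant factors (1,1,1,1,1,1,1,1,1,1,1,1,1,1,1,1,1,1,1,2).

Reading off H_k = ker ∂_k / im ∂_{k+1}:

  H_1: rank ker ∂_1 − rank ∂_2 = (30 − 9) − 20 = 1, and ∂_2 has invariant factor 2 > 1, so H_1 ≅ Z ⊕ Z/2.

H_1 = Z ⊕ Z/2.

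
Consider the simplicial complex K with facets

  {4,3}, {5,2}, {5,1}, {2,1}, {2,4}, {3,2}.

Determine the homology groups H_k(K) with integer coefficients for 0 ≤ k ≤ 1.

Order the vertices as 1 < 2 < 3 < 4 < 5. Listing each simplex with vertices in this order, K has dimension 1 with simplices:

  0-simplices (5): [1], [2], [3], [4], [5]
  1-simplices (6): [1,2], [1,5], [2,3], [2,4], [2,5], [3,4]

Hence C_0 ≅ Z^5, C_1 ≅ Z^6.

∂_1: C_1 → C_0 maps an edge to its endpoints' difference, ∂[p,q] = q − p. For instance
  ∂[2,5] = [5] − [2].
As a 5×6 matrix over Z this has rank 4, with invariant factors (1,1,1,1).

Reading off H_k = ker ∂_k / im ∂_{k+1}:

  H_0: rank C_0 − rank ∂_1 = 5 − 4 = 1, and the invariant factors of ∂_1 are all 1, so H_0 ≅ Z.
  H_1: rank ker ∂_1 − rank ∂_2 = (6 − 4) − 0 = 2, and there is no ∂_2, so H_1 ≅ Z^2.

As a check, the Euler characteristic is 5 − 6 = -1, which agrees with 1 − 2 = -1.
(K is a triangulation of a wedge of 2 circles.)

H_0 ≅ Z,  H_1 ≅ Z^2.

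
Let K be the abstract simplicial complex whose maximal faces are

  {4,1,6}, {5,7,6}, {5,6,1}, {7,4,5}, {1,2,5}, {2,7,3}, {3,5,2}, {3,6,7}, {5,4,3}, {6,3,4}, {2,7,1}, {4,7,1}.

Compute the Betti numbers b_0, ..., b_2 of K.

b_0 = 1, b_1 = 0, b_2 = 0.

Fix the vertex order 1 < 2 < 3 < 4 < 5 < 6 < 7 and write every simplex with vertices in increasing order. Then dim K = 2 and the simplices of K are:

  0-simplices (7): [1], [2], [3], [4], [5], [6], [7]
  1-simplices (18): [1,2], [1,4], [1,5], [1,6], [1,7], [2,3], [2,5], [2,7], [3,4], [3,5], [3,6], [3,7], [4,5], [4,6], [4,7], [5,6], [5,7], [6,7]
  2-simplices (12): [1,2,5], [1,2,7], [1,4,6], [1,4,7], [1,5,6], [2,3,5], [2,3,7], [3,4,5], [3,4,6], [3,6,7], [4,5,7], [5,6,7]

so the chain groups are C_0 ≅ Z^7, C_1 ≅ Z^18, C_2 ≅ Z^12.

∂_1: C_1 → C_0 sends each edge [p,q] (with p < q) to q − p. For instance
  ∂[4,7] = [7] − [4].
As a 7×18 matrix over Z this has rank 6, with invariant factors (1,1,1,1,1,1).

The boundary map ∂_2: C_2 → C_1 acts by ∂[p,q,r] = [q,r] − [p,r] + [p,q]. For instance
  ∂[2,3,5] = [3,5] − [2,5] + [2,3],
  ∂[4,5,7] = [5,7] − [4,7] + [4,5].
The resulting 18×12 matrix has rank 12, and its Smith normal form has invariant factors (1,1,1,1,1,1,1,1,1,1,1,2).

Computing H_k = (kernel of ∂_k) / (image of ∂_{k+1}):

  H_0: rank C_0 − rank ∂_1 = 7 − 6 = 1, and the invariant factors of ∂_1 are all 1, so H_0 ≅ Z.
  H_1: rank ker ∂_1 − rank ∂_2 = (18 − 6) − 12 = 0, and ∂_2 has invariant factor 2 > 1, so H_1 ≅ Z/2.
  H_2: rank ker ∂_2 − rank ∂_3 = (12 − 12) − 0 = 0, and there is no ∂_3, so H_2 ≅ 0.

(K is a triangulation of the real projective plane RP^2.)

Hence the Betti numbers are b_0 = 1, b_1 = 0, b_2 = 0.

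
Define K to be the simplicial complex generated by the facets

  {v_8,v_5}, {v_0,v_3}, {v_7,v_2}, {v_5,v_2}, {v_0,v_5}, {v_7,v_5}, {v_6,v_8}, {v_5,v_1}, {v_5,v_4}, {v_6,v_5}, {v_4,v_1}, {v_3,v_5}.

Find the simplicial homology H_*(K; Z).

We work with the vertex ordering v_0 < v_1 < v_2 < v_3 < v_4 < v_5 < v_6 < v_7 < v_8. The simplices of K, each written with vertices in increasing order, are:

  0-simplices (9): [v_0], [v_1], [v_2], [v_3], [v_4], [v_5], [v_6], [v_7], [v_8]
  1-simplices (12): [v_0,v_3], [v_0,v_5], [v_1,v_4], [v_1,v_5], [v_2,v_5], [v_2,v_7], [v_3,v_5], [v_4,v_5], [v_5,v_6], [v_5,v_7], [v_5,v_8], [v_6,v_8]

Hence C_0 ≅ Z^9, C_1 ≅ Z^12.

Boundary ∂_1: C_1 → C_0 is given by ∂[p,q] = [q] − [p]. For instance
  ∂[v_5,v_8] = [v_8] − [v_5].
As a 9×12 matrix over Z this has rank 8, with invariant factors (1,1,1,1,1,1,1,1).

Now H_k = ker ∂_k / im ∂_{k+1}, so:

  H_0: rank C_0 − rank ∂_1 = 9 − 8 = 1, and the invariant factors of ∂_1 are all 1, so H_0 = Z.
  H_1: rank ker ∂_1 − rank ∂_2 = (12 − 8) − 0 = 4, and there is no ∂_2, so H_1 = Z^4.

(K is a triangulation of a wedge of 4 circles.)

H_0 = Z,  H_1 = Z^4.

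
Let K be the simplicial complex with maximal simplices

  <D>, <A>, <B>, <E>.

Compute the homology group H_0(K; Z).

Order the vertices as A < B < D < E. Listing each simplex with vertices in this order, K has dimension 0 with simplices:

  0-simplices (4): A, B, D, E

Hence C_0 ≅ Z^4.

Computing H_k = (kernel of ∂_k) / (image of ∂_{k+1}):

  H_0: rank C_0 − rank ∂_1 = 4 − 0 = 4, and there is no ∂_1, so H_0 ≅ Z^4.

H_0 = Z^4.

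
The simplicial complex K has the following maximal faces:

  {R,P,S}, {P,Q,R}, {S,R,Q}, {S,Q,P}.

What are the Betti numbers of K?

Order the vertices as P < Q < R < S. Listing each simplex with vertices in this order, K has dimension 2 with simplices:

  0-simplices (4): P, Q, R, S
  1-simplices (6): PQ, PR, PS, QR, QS, RS
  2-simplices (4): PQR, PQS, PRS, QRS

Hence C_0 ≅ Z^4, C_1 ≅ Z^6, C_2 ≅ Z^4.

Boundary ∂_1: C_1 → C_0 sends each edge [p,q] (with p < q) to q − p. For instance
  ∂PR = R − P.
This gives a 4×6 integer matrix of rank 3; reducing to Smith normal form yields diagonal entries (1,1,1).

∂_2: C_2 → C_1 sends each 2-simplex [p,q,r] to [q,r] − [p,r] + [p,q]. For instance
  ∂PQR = QR − PR + PQ,
  ∂PQS = QS − PS + PQ.
This gives a 6×4 integer matrix of rank 3; reducing to Smith normal form yields diagonal entries (1,1,1).

Computing H_k = (kernel of ∂_k) / (image of ∂_{k+1}):

  H_0: rank C_0 − rank ∂_1 = 4 − 3 = 1, and the invariant factors of ∂_1 are all 1, so H_0 ≅ Z.
  H_1: rank ker ∂_1 − rank ∂_2 = (6 − 3) − 3 = 0, and the invariant factors of ∂_2 are all 1, so H_1 ≅ 0.
  H_2: rank ker ∂_2 − rank ∂_3 = (4 − 3) − 0 = 1, and there is no ∂_3, so H_2 ≅ Z.

Hence the Betti numbers are b_0 = 1, b_1 = 0, b_2 = 1.

b_0 = 1, b_1 = 0, b_2 = 1.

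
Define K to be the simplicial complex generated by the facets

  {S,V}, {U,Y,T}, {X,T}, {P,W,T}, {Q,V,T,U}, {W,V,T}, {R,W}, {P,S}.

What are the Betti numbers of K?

Fix the vertex order P < Q < R < S < T < U < V < W < X < Y and write every simplex with vertices in increasing order. Then dim K = 3 and the simplices of K are:

  0-simplices (10): P, Q, R, S, T, U, V, W, X, Y
  1-simplices (16): PS, PT, PW, QT, QU, QV, RW, SV, TU, TV, TW, TX, TY, UV, UY, VW
  2-simplices (7): PTW, QTU, QTV, QUV, TUV, TUY, TVW
  3-simplices (1): QTUV

so the chain groups are C_0 ≅ Z^10, C_1 ≅ Z^16, C_2 ≅ Z^7, C_3 ≅ Z^1.

∂_1: C_1 → C_0 is given by ∂[p,q] = [q] − [p].
The 10×16 boundary matrix has rank 9 and Smith normal form diag(1,1,1,1,1,1,1,1,1).

∂_2: C_2 → C_1 maps a triangle to the signed sum of its edges. For instance
  ∂QTU = TU − QU + QT,
  ∂TVW = VW − TW + TV.
This gives a 16×7 integer matrix of rank 6; reducing to Smith normal form yields diagonal entries (1,1,1,1,1,1).

Boundary ∂_3: C_3 → C_2 sends each 3-simplex σ to the alternating sum Σ_i (−1)^i (σ with its i-th vertex removed). For instance
  ∂QTUV = TUV − QUV + QTV − QTU.
The resulting 7×1 matrix has rank 1, and its Smith normal form has invariant factors (1).

Now H_k = ker ∂_k / im ∂_{k+1}, so:

  H_0: rank C_0 − rank ∂_1 = 10 − 9 = 1, and the invariant factors of ∂_1 are all 1, so H_0 = Z.
  H_1: rank ker ∂_1 − rank ∂_2 = (16 − 9) − 6 = 1, and the invariant factors of ∂_2 are all 1, so H_1 = Z.
  H_2: rank ker ∂_2 − rank ∂_3 = (7 − 6) − 1 = 0, and the invariant factors of ∂_3 are all 1, so H_2 = 0.
  H_3: rank ker ∂_3 − rank ∂_4 = (1 − 1) − 0 = 0, and there is no ∂_4, so H_3 = 0.

Hence the Betti numbers are b_0 = 1, b_1 = 1, b_2 = 0, b_3 = 0.

b_0 = 1, b_1 = 1, b_2 = 0, b_3 = 0.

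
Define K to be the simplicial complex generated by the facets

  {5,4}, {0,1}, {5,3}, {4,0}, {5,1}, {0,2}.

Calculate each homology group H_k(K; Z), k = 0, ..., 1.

We work with the vertex ordering 0 < 1 < 2 < 3 < 4 < 5. The simplices of K, each written with vertices in increasing order, are:

  0-simplices (6): [0], [1], [2], [3], [4], [5]
  1-simplices (6): [0,1], [0,2], [0,4], [1,5], [3,5], [4,5]

giving chain groups C_0 ≅ Z^6, C_1 ≅ Z^6.

Boundary ∂_1: C_1 → C_0 maps an edge to its endpoints' difference, ∂[p,q] = q − p. For instance
  ∂[3,5] = [5] − [3].
As a 6×6 matrix over Z this has rank 5, with invariant factors (1,1,1,1,1).

Computing H_k = (kernel of ∂_k) / (image of ∂_{k+1}):

  H_0: rank C_0 − rank ∂_1 = 6 − 5 = 1, and the invariant factors of ∂_1 are all 1, so H_0 ≅ Z.
  H_1: rank ker ∂_1 − rank ∂_2 = (6 − 5) − 0 = 1, and there is no ∂_2, so H_1 ≅ Z.

H_0 = Z,  H_1 = Z.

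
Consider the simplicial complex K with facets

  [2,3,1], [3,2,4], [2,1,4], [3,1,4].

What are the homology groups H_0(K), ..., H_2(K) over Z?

H_0 = Z,  H_1 = 0,  H_2 = Z.

Order the vertices as 1 < 2 < 3 < 4. Listing each simplex with vertices in this order, K has dimension 2 with simplices:

  0-simplices (4): [1], [2], [3], [4]
  1-simplices (6): [1,2], [1,3], [1,4], [2,3], [2,4], [3,4]
  2-simplices (4): [1,2,3], [1,2,4], [1,3,4], [2,3,4]

so the chain groups are C_0 ≅ Z^4, C_1 ≅ Z^6, C_2 ≅ Z^4.

∂_1: C_1 → C_0 sends each edge [p,q] (with p < q) to q − p.
This gives a 4×6 integer matrix of rank 3; reducing to Smith normal form yields diagonal entries (1,1,1).

The boundary map ∂_2: C_2 → C_1 sends each 2-simplex [p,q,r] to [q,r] − [p,r] + [p,q]. For instance
  ∂[1,3,4] = [3,4] − [1,4] + [1,3],
  ∂[1,2,4] = [2,4] − [1,4] + [1,2].
The 6×4 boundary matrix has rank 3 and Smith normal form diag(1,1,1).

Computing H_k = (kernel of ∂_k) / (image of ∂_{k+1}):

  H_0: rank C_0 − rank ∂_1 = 4 − 3 = 1, and the invariant factors of ∂_1 are all 1, so H_0 ≅ Z.
  H_1: rank ker ∂_1 − rank ∂_2 = (6 − 3) − 3 = 0, and the invariant factors of ∂_2 are all 1, so H_1 ≅ 0.
  H_2: rank ker ∂_2 − rank ∂_3 = (4 − 3) − 0 = 1, and there is no ∂_3, so H_2 ≅ Z.

As a check, the Euler characteristic is 4 − 6 + 4 = 2, which agrees with 1 − 0 + 1 = 2.
(K is a triangulation of the 2-sphere S^2.)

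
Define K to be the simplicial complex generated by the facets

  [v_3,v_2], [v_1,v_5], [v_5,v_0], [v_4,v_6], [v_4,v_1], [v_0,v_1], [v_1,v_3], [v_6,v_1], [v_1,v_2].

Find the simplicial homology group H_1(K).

K has 7 vertices, 9 edges.
rank ∂_1 = 6, rank ∂_2 = 0 ⇒ b_1 = 9 − 6 − 0 = 3. So H_1 ≅ Z^3.

H_1 = Z^3.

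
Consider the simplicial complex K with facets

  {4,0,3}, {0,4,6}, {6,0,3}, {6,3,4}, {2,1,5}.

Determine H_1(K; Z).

Order the vertices as 0 < 1 < 2 < 3 < 4 < 5 < 6. Listing each simplex with vertices in this order, K has dimension 2 with simplices:

  0-simplices (7): [0], [1], [2], [3], [4], [5], [6]
  1-simplices (9): [0,3], [0,4], [0,6], [1,2], [1,5], [2,5], [3,4], [3,6], [4,6]
  2-simplices (5): [0,3,4], [0,3,6], [0,4,6], [1,2,5], [3,4,6]

giving chain groups C_0 ≅ Z^7, C_1 ≅ Z^9, C_2 ≅ Z^5.

∂_1: C_1 → C_0 maps an edge to its endpoints' difference, ∂[p,q] = q − p. For instance
  ∂[4,6] = [6] − [4].
This gives a 7×9 integer matrix of rank 5; reducing to Smith normal form yields diagonal entries (1,1,1,1,1).

Boundary ∂_2: C_2 → C_1 sends each 2-simplex [p,q,r] to [q,r] − [p,r] + [p,q]. For instance
  ∂[0,4,6] = [4,6] − [0,6] + [0,4],
  ∂[3,4,6] = [4,6] − [3,6] + [3,4].
This gives a 9×5 integer matrix of rank 4; reducing to Smith normal form yields diagonal entries (1,1,1,1).

From H_k ≅ ker(∂_k) / im(∂_{k+1}) we obtain:

  H_1: rank ker ∂_1 − rank ∂_2 = (9 − 5) − 4 = 0, and the invariant factors of ∂_2 are all 1, so H_1 = 0.

H_1 ≅ 0.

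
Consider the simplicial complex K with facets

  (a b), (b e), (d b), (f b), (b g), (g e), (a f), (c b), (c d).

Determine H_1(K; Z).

Take the total order a < b < c < d < e < f < g on the vertex set. Then K (dimension 1) consists of the simplices:

  0-simplices (7): a, b, c, d, e, f, g
  1-simplices (9): ab, af, bc, bd, be, bf, bg, cd, eg

so the chain groups are C_0 ≅ Z^7, C_1 ≅ Z^9.

∂_1: C_1 → C_0 maps an edge to its endpoints' difference, ∂[p,q] = q − p. For instance
  ∂bc = c − b.
As a 7×9 matrix over Z this has rank 6, with invariant factors (1,1,1,1,1,1).

Computing H_k = (kernel of ∂_k) / (image of ∂_{k+1}):

  H_1: rank ker ∂_1 − rank ∂_2 = (9 − 6) − 0 = 3, and there is no ∂_2, so H_1 ≅ Z^3.

(K is a triangulation of a wedge of 3 circles.)

H_1 ≅ Z^3.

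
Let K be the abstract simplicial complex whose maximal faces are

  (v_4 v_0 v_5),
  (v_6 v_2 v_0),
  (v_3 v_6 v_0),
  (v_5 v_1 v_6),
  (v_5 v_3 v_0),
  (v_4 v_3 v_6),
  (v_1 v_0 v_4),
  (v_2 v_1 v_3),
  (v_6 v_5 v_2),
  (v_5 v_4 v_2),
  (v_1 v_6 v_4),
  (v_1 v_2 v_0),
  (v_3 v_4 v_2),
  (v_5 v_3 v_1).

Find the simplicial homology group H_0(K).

We work with the vertex ordering v_0 < v_1 < v_2 < v_3 < v_4 < v_5 < v_6. The simplices of K, each written with vertices in increasing order, are:

  0-simplices (7): [v_0], [v_1], [v_2], [v_3], [v_4], [v_5], [v_6]
  1-simplices (21): (21 of them)
  2-simplices (14): (14 of them)

Hence C_0 ≅ Z^7, C_1 ≅ Z^21, C_2 ≅ Z^14.

Boundary ∂_1: C_1 → C_0 is given by ∂[p,q] = [q] − [p]. For instance
  ∂[v_0,v_2] = [v_2] − [v_0].
The resulting 7×21 matrix has rank 6, and its Smith normal form has invariant factors (1,1,1,1,1,1).

∂_2: C_2 → C_1 sends each 2-simplex [p,q,r] to [q,r] − [p,r] + [p,q]. For instance
  ∂[v_1,v_2,v_3] = [v_2,v_3] − [v_1,v_3] + [v_1,v_2],
  ∂[v_1,v_5,v_6] = [v_5,v_6] − [v_1,v_6] + [v_1,v_5].
The 21×14 boundary matrix has rank 13 and Smith normal form diag(1,1,1,1,1,1,1,1,1,1,1,1,1).

Now H_k = ker ∂_k / im ∂_{k+1}, so:

  H_0: rank C_0 − rank ∂_1 = 7 − 6 = 1, and the invariant factors of ∂_1 are all 1, so H_0 ≅ Z.

H_0 = Z.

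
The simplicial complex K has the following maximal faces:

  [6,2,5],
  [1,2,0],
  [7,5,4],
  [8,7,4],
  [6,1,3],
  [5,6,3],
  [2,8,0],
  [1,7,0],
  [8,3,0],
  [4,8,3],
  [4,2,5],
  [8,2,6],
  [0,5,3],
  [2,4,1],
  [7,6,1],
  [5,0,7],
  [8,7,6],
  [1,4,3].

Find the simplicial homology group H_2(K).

H_2 = Z.

Fix the vertex order 0 < 1 < 2 < 3 < 4 < 5 < 6 < 7 < 8 and write every simplex with vertices in increasing order. Then dim K = 2 and the simplices of K are:

  0-simplices (9): [0], [1], [2], [3], [4], [5], [6], [7], [8]
  1-simplices (27): (27 of them)
  2-simplices (18): [0,1,2], [0,1,7], [0,2,8], [0,3,5], [0,3,8], [0,5,7], [1,2,4], [1,3,4], [1,3,6], [1,6,7], [2,4,5], [2,5,6], [2,6,8], [3,4,8], [3,5,6], [4,5,7], [4,7,8], [6,7,8]

so the chain groups are C_0 ≅ Z^9, C_1 ≅ Z^27, C_2 ≅ Z^18.

∂_1: C_1 → C_0 sends each edge [p,q] (with p < q) to q − p. For instance
  ∂[2,6] = [6] − [2].
The resulting 9×27 matrix has rank 8, and its Smith normal form has invariant factors (1,1,1,1,1,1,1,1).

Boundary ∂_2: C_2 → C_1 acts by ∂[p,q,r] = [q,r] − [p,r] + [p,q]. For instance
  ∂[4,7,8] = [7,8] − [4,8] + [4,7],
  ∂[1,3,6] = [3,6] − [1,6] + [1,3].
The resulting 27×18 matrix has rank 17, and its Smith normal form has invariant factors (1,1,1,1,1,1,1,1,1,1,1,1,1,1,1,1,1).

Computing H_k = (kernel of ∂_k) / (image of ∂_{k+1}):

  H_2: rank ker ∂_2 − rank ∂_3 = (18 − 17) − 0 = 1, and there is no ∂_3, so H_2 ≅ Z.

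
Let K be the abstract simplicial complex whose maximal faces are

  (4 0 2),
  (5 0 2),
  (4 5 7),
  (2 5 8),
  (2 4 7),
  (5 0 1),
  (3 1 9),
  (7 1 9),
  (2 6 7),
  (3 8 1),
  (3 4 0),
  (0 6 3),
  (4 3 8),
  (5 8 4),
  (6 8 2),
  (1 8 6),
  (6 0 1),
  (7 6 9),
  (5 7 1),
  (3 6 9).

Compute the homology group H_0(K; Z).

H_0 = Z.

We work with the vertex ordering 0 < 1 < 2 < 3 < 4 < 5 < 6 < 7 < 8 < 9. The simplices of K, each written with vertices in increasing order, are:

  0-simplices (10): [0], [1], [2], [3], [4], [5], [6], [7], [8], [9]
  1-simplices (30): (30 of them)
  2-simplices (20): (20 of them)

so the chain groups are C_0 ≅ Z^10, C_1 ≅ Z^30, C_2 ≅ Z^20.

Boundary ∂_1: C_1 → C_0 maps an edge to its endpoints' difference, ∂[p,q] = q − p.
As a 10×30 matrix over Z this has rank 9, with invariant factors (1,1,1,1,1,1,1,1,1).

Boundary ∂_2: C_2 → C_1 maps a triangle to the signed sum of its edges. For instance
  ∂[2,5,8] = [5,8] − [2,8] + [2,5],
  ∂[0,3,6] = [3,6] − [0,6] + [0,3].
The 30×20 boundary matrix has rank 20 and Smith normal form diag(1,1,1,1,1,1,1,1,1,1,1,1,1,1,1,1,1,1,1,2).

Reading off H_k = ker ∂_k / im ∂_{k+1}:

  H_0: rank C_0 − rank ∂_1 = 10 − 9 = 1, and the invariant factors of ∂_1 are all 1, so H_0 = Z.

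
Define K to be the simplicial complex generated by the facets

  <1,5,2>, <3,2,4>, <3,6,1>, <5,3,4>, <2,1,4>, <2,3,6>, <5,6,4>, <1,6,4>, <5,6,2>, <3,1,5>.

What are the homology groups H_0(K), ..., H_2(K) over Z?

H_0 ≅ Z,  H_1 ≅ Z/2,  H_2 = 0.

Order the vertices as 1 < 2 < 3 < 4 < 5 < 6. Listing each simplex with vertices in this order, K has dimension 2 with simplices:

  0-simplices (6): [1], [2], [3], [4], [5], [6]
  1-simplices (15): [1,2], [1,3], [1,4], [1,5], [1,6], [2,3], [2,4], [2,5], [2,6], [3,4], [3,5], [3,6], [4,5], [4,6], [5,6]
  2-simplices (10): [1,2,4], [1,2,5], [1,3,5], [1,3,6], [1,4,6], [2,3,4], [2,3,6], [2,5,6], [3,4,5], [4,5,6]

Hence C_0 ≅ Z^6, C_1 ≅ Z^15, C_2 ≅ Z^10.

The boundary map ∂_1: C_1 → C_0 sends each edge [p,q] (with p < q) to q − p. For instance
  ∂[4,6] = [6] − [4].
The 6×15 boundary matrix has rank 5 and Smith normal form diag(1,1,1,1,1).

∂_2: C_2 → C_1 sends each 2-simplex [p,q,r] to [q,r] − [p,r] + [p,q]. For instance
  ∂[3,4,5] = [4,5] − [3,5] + [3,4],
  ∂[1,2,5] = [2,5] − [1,5] + [1,2].
As a 15×10 matrix over Z this has rank 10, with invariant factors (1,1,1,1,1,1,1,1,1,2).

Reading off H_k = ker ∂_k / im ∂_{k+1}:

  H_0: rank C_0 − rank ∂_1 = 6 − 5 = 1, and the invariant factors of ∂_1 are all 1, so H_0 ≅ Z.
  H_1: rank ker ∂_1 − rank ∂_2 = (15 − 5) − 10 = 0, and ∂_2 has invariant factor 2 > 1, so H_1 ≅ Z/2.
  H_2: rank ker ∂_2 − rank ∂_3 = (10 − 10) − 0 = 0, and there is no ∂_3, so H_2 ≅ 0.

(K is a triangulation of the real projective plane RP^2.)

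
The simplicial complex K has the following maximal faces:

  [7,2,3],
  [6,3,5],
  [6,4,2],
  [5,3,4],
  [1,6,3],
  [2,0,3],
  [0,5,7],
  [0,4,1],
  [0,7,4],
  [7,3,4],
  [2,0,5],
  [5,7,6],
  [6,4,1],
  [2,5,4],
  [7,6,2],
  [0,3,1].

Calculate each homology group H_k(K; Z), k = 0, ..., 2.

H_0 = Z,  H_1 = Z^2,  H_2 = Z.

We work with the vertex ordering 0 < 1 < 2 < 3 < 4 < 5 < 6 < 7. The simplices of K, each written with vertices in increasing order, are:

  0-simplices (8): [0], [1], [2], [3], [4], [5], [6], [7]
  1-simplices (24): (24 of them)
  2-simplices (16): [0,1,3], [0,1,4], [0,2,3], [0,2,5], [0,4,7], [0,5,7], [1,3,6], [1,4,6], [2,3,7], [2,4,5], [2,4,6], [2,6,7], [3,4,5], [3,4,7], [3,5,6], [5,6,7]

giving chain groups C_0 ≅ Z^8, C_1 ≅ Z^24, C_2 ≅ Z^16.

∂_1: C_1 → C_0 is given by ∂[p,q] = [q] − [p]. For instance
  ∂[2,3] = [3] − [2].
This gives a 8×24 integer matrix of rank 7; reducing to Smith normal form yields diagonal entries (1,1,1,1,1,1,1).

Boundary ∂_2: C_2 → C_1 maps a triangle to the signed sum of its edges. For instance
  ∂[0,4,7] = [4,7] − [0,7] + [0,4],
  ∂[3,4,7] = [4,7] − [3,7] + [3,4].
As a 24×16 matrix over Z this has rank 15, with invariant factors (1,1,1,1,1,1,1,1,1,1,1,1,1,1,1).

From H_k ≅ ker(∂_k) / im(∂_{k+1}) we obtain:

  H_0: rank C_0 − rank ∂_1 = 8 − 7 = 1, and the invariant factors of ∂_1 are all 1, so H_0 = Z.
  H_1: rank ker ∂_1 − rank ∂_2 = (24 − 7) − 15 = 2, and the invariant factors of ∂_2 are all 1, so H_1 = Z^2.
  H_2: rank ker ∂_2 − rank ∂_3 = (16 − 15) − 0 = 1, and there is no ∂_3, so H_2 = Z.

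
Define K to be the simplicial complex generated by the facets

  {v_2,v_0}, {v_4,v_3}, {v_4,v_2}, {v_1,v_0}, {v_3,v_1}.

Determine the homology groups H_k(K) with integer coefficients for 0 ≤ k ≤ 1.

H_0 ≅ Z,  H_1 ≅ Z.

Take the total order v_0 < v_1 < v_2 < v_3 < v_4 on the vertex set. Then K (dimension 1) consists of the simplices:

  0-simplices (5): [v_0], [v_1], [v_2], [v_3], [v_4]
  1-simplices (5): [v_0,v_1], [v_0,v_2], [v_1,v_3], [v_2,v_4], [v_3,v_4]

Hence C_0 ≅ Z^5, C_1 ≅ Z^5.

The boundary map ∂_1: C_1 → C_0 is given by ∂[p,q] = [q] − [p]. For instance
  ∂[v_1,v_3] = [v_3] − [v_1].
The 5×5 boundary matrix has rank 4 and Smith normal form diag(1,1,1,1).

Now H_k = ker ∂_k / im ∂_{k+1}, so:

  H_0: rank C_0 − rank ∂_1 = 5 − 4 = 1, and the invariant factors of ∂_1 are all 1, so H_0 ≅ Z.
  H_1: rank ker ∂_1 − rank ∂_2 = (5 − 4) − 0 = 1, and there is no ∂_2, so H_1 ≅ Z.

As a check, the Euler characteristic is 5 − 5 = 0, which agrees with 1 − 1 = 0.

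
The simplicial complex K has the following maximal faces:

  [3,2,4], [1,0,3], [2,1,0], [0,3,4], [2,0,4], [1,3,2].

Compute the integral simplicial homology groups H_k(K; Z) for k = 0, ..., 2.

H_0 ≅ Z,  H_1 = 0,  H_2 ≅ Z.

Fix the vertex order 0 < 1 < 2 < 3 < 4 and write every simplex with vertices in increasing order. Then dim K = 2 and the simplices of K are:

  0-simplices (5): [0], [1], [2], [3], [4]
  1-simplices (9): [0,1], [0,2], [0,3], [0,4], [1,2], [1,3], [2,3], [2,4], [3,4]
  2-simplices (6): [0,1,2], [0,1,3], [0,2,4], [0,3,4], [1,2,3], [2,3,4]

Hence C_0 ≅ Z^5, C_1 ≅ Z^9, C_2 ≅ Z^6.

The boundary map ∂_1: C_1 → C_0 sends each edge [p,q] (with p < q) to q − p. For instance
  ∂[0,3] = [3] − [0].
The 5×9 boundary matrix has rank 4 and Smith normal form diag(1,1,1,1).

∂_2: C_2 → C_1 acts by ∂[p,q,r] = [q,r] − [p,r] + [p,q]. For instance
  ∂[0,1,3] = [1,3] − [0,3] + [0,1],
  ∂[2,3,4] = [3,4] − [2,4] + [2,3].
The resulting 9×6 matrix has rank 5, and its Smith normal form has invariant factors (1,1,1,1,1).

Computing H_k = (kernel of ∂_k) / (image of ∂_{k+1}):

  H_0: rank C_0 − rank ∂_1 = 5 − 4 = 1, and the invariant factors of ∂_1 are all 1, so H_0 ≅ Z.
  H_1: rank ker ∂_1 − rank ∂_2 = (9 − 4) − 5 = 0, and the invariant factors of ∂_2 are all 1, so H_1 ≅ 0.
  H_2: rank ker ∂_2 − rank ∂_3 = (6 − 5) − 0 = 1, and there is no ∂_3, so H_2 ≅ Z.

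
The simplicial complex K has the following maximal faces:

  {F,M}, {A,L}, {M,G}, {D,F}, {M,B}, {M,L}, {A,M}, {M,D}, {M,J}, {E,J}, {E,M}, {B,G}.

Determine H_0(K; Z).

H_0 = Z.

Take the total order A < B < D < E < F < G < J < L < M on the vertex set. Then K (dimension 1) consists of the simplices:

  0-simplices (9): A, B, D, E, F, G, J, L, M
  1-simplices (12): AL, AM, BG, BM, DF, DM, EJ, EM, FM, GM, JM, LM

so the chain groups are C_0 ≅ Z^9, C_1 ≅ Z^12.

The boundary map ∂_1: C_1 → C_0 is given by ∂[p,q] = [q] − [p]. For instance
  ∂BG = G − B.
As a 9×12 matrix over Z this has rank 8, with invariant factors (1,1,1,1,1,1,1,1).

From H_k ≅ ker(∂_k) / im(∂_{k+1}) we obtain:

  H_0: rank C_0 − rank ∂_1 = 9 − 8 = 1, and the invariant factors of ∂_1 are all 1, so H_0 ≅ Z.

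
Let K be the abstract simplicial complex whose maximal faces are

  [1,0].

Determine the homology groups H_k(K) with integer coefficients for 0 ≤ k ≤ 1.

We work with the vertex ordering 0 < 1. The simplices of K, each written with vertices in increasing order, are:

  0-simplices (2): [0], [1]
  1-simplices (1): [0,1]

Hence C_0 ≅ Z^2, C_1 ≅ Z^1.

∂_1: C_1 → C_0 sends each edge [p,q] (with p < q) to q − p. For instance
  ∂[0,1] = [1] − [0].
The resulting 2×1 matrix has rank 1, and its Smith normal form has invariant factors (1).

From H_k ≅ ker(∂_k) / im(∂_{k+1}) we obtain:

  H_0: rank C_0 − rank ∂_1 = 2 − 1 = 1, and the invariant factors of ∂_1 are all 1, so H_0 ≅ Z.
  H_1: rank ker ∂_1 − rank ∂_2 = (1 − 1) − 0 = 0, and there is no ∂_2, so H_1 ≅ 0.

H_0 = Z,  H_1 = 0.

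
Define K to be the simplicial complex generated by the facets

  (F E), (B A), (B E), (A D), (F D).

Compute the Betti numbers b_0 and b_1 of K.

b_0 = 1, b_1 = 1.

K has 5 vertices, 5 edges.
rank ∂_0 = 0, rank ∂_1 = 4 ⇒ b_0 = 5 − 0 − 4 = 1; all invariant factors of ∂_1 are 1 so no torsion. So H_0 = Z.
rank ∂_1 = 4, rank ∂_2 = 0 ⇒ b_1 = 5 − 4 − 0 = 1. So H_1 = Z.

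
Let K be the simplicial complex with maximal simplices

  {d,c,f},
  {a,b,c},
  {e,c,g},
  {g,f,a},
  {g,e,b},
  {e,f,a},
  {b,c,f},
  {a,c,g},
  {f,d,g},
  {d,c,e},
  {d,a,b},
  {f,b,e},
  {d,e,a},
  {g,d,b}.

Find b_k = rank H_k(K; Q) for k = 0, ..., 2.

b_0 = 1, b_1 = 2, b_2 = 1.

Order the vertices as a < b < c < d < e < f < g. Listing each simplex with vertices in this order, K has dimension 2 with simplices:

  0-simplices (7): a, b, c, d, e, f, g
  1-simplices (21): ab, ac, ad, ae, af, ag, bc, bd, be, bf, bg, cd, ce, cf, cg, de, df, dg, ef, eg, fg
  2-simplices (14): abc, abd, acg, ade, aef, afg, bcf, bdg, bef, beg, cde, cdf, ceg, dfg

Hence C_0 ≅ Z^7, C_1 ≅ Z^21, C_2 ≅ Z^14.

Boundary ∂_1: C_1 → C_0 sends each edge [p,q] (with p < q) to q − p. For instance
  ∂fg = g − f.
The 7×21 boundary matrix has rank 6 and Smith normal form diag(1,1,1,1,1,1).

The boundary map ∂_2: C_2 → C_1 acts by ∂[p,q,r] = [q,r] − [p,r] + [p,q]. For instance
  ∂bef = ef − bf + be,
  ∂cdf = df − cf + cd.
This gives a 21×14 integer matrix of rank 13; reducing to Smith normal form yields diagonal entries (1,1,1,1,1,1,1,1,1,1,1,1,1).

Reading off H_k = ker ∂_k / im ∂_{k+1}:

  H_0: rank C_0 − rank ∂_1 = 7 − 6 = 1, and the invariant factors of ∂_1 are all 1, so H_0 ≅ Z.
  H_1: rank ker ∂_1 − rank ∂_2 = (21 − 6) − 13 = 2, and the invariant factors of ∂_2 are all 1, so H_1 ≅ Z^2.
  H_2: rank ker ∂_2 − rank ∂_3 = (14 − 13) − 0 = 1, and there is no ∂_3, so H_2 ≅ Z.

As a check, the Euler characteristic is 7 − 21 + 14 = 0, which agrees with 1 − 2 + 1 = 0.

Hence the Betti numbers are b_0 = 1, b_1 = 2, b_2 = 1.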